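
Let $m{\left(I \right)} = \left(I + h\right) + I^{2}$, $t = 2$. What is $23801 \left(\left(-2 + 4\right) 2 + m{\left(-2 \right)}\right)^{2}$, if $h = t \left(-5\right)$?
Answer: $380816$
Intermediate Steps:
$h = -10$ ($h = 2 \left(-5\right) = -10$)
$m{\left(I \right)} = -10 + I + I^{2}$ ($m{\left(I \right)} = \left(I - 10\right) + I^{2} = \left(-10 + I\right) + I^{2} = -10 + I + I^{2}$)
$23801 \left(\left(-2 + 4\right) 2 + m{\left(-2 \right)}\right)^{2} = 23801 \left(\left(-2 + 4\right) 2 - \left(12 - 4\right)\right)^{2} = 23801 \left(2 \cdot 2 - 8\right)^{2} = 23801 \left(4 - 8\right)^{2} = 23801 \left(-4\right)^{2} = 23801 \cdot 16 = 380816$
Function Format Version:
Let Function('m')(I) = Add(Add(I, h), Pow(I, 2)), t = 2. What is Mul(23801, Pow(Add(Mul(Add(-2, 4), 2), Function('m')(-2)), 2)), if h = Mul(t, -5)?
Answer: 380816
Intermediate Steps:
h = -10 (h = Mul(2, -5) = -10)
Function('m')(I) = Add(-10, I, Pow(I, 2)) (Function('m')(I) = Add(Add(I, -10), Pow(I, 2)) = Add(Add(-10, I), Pow(I, 2)) = Add(-10, I, Pow(I, 2)))
Mul(23801, Pow(Add(Mul(Add(-2, 4), 2), Function('m')(-2)), 2)) = Mul(23801, Pow(Add(Mul(Add(-2, 4), 2), Add(-10, -2, Pow(-2, 2))), 2)) = Mul(23801, Pow(Add(Mul(2, 2), Add(-10, -2, 4)), 2)) = Mul(23801, Pow(Add(4, -8), 2)) = Mul(23801, Pow(-4, 2)) = Mul(23801, 16) = 380816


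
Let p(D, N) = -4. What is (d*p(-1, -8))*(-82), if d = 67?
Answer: 21976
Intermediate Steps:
(d*p(-1, -8))*(-82) = (67*(-4))*(-82) = -268*(-82) = 21976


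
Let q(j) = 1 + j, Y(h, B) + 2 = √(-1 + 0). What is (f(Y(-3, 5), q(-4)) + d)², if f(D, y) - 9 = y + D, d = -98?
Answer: (94 - I)² ≈ 8835.0 - 188.0*I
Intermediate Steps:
Y(h, B) = -2 + I (Y(h, B) = -2 + √(-1 + 0) = -2 + √(-1) = -2 + I)
f(D, y) = 9 + D + y (f(D, y) = 9 + (y + D) = 9 + (D + y) = 9 + D + y)
(f(Y(-3, 5), q(-4)) + d)² = ((9 + (-2 + I) + (1 - 4)) - 98)² = ((9 + (-2 + I) - 3) - 98)² = ((4 + I) - 98)² = (-94 + I)²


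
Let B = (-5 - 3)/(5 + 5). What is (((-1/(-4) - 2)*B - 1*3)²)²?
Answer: 4096/625 ≈ 6.5536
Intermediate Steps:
B = -⅘ (B = -8/10 = -8*⅒ = -⅘ ≈ -0.80000)
(((-1/(-4) - 2)*B - 1*3)²)² = (((-1/(-4) - 2)*(-⅘) - 1*3)²)² = (((-1*(-¼) - 2)*(-⅘) - 3)²)² = (((¼ - 2)*(-⅘) - 3)²)² = ((-7/4*(-⅘) - 3)²)² = ((7/5 - 3)²)² = ((-8/5)²)² = (64/25)² = 4096/625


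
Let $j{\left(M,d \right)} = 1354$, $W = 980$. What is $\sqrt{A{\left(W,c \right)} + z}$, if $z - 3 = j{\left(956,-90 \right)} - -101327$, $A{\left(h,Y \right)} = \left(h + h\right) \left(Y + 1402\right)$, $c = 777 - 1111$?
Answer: $6 \sqrt{60999} \approx 1481.9$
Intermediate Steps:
$c = -334$
$A{\left(h,Y \right)} = 2 h \left(1402 + Y\right)$
$z = 102684$ ($z = 3 + \left(1354 - -101327\right) = 3 + \left(1354 + 101327\right) = 3 + 102681 = 102684$)
$\sqrt{A{\left(W,c \right)} + z} = \sqrt{2 \cdot 980 \left(1402 - 334\right) + 102684} = \sqrt{2 \cdot 980 \cdot 1068 + 102684} = \sqrt{2093280 + 102684} = \sqrt{2195964} = 6 \sqrt{60999}$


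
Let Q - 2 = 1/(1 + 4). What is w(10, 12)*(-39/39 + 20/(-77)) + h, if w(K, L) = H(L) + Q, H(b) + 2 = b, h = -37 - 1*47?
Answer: -38257/385 ≈ -99.369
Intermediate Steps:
Q = 11/5 (Q = 2 + 1/(1 + 4) = 2 + 1/5 = 2 + ⅕ = 11/5 ≈ 2.2000)
h = -84 (h = -37 - 47 = -84)
H(b) = -2 + b
w(K, L) = ⅕ + L (w(K, L) = (-2 + L) + 11/5 = ⅕ + L)
w(10, 12)*(-39/39 + 20/(-77)) + h = (⅕ + 12)*(-39/39 + 20/(-77)) - 84 = 61*(-39*1/39 + 20*(-1/77))/5 - 84 = 61*(-1 - 20/77)/5 - 84 = (61/5)*(-97/77) - 84 = -5917/385 - 84 = -38257/385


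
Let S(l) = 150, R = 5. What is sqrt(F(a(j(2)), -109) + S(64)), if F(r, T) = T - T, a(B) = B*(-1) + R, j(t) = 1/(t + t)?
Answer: 5*sqrt(6) ≈ 12.247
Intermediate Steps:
j(t) = 1/(2*t)
a(B) = 5 - B (a(B) = B*(-1) + 5 = -B + 5 = 5 - B)
F(r, T) = 0
sqrt(F(a(j(2)), -109) + S(64)) = sqrt(0 + 150) = sqrt(150) = 5*sqrt(6)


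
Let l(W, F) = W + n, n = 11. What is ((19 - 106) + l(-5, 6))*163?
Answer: -13203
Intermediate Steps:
l(W, F) = 11 + W (l(W, F) = W + 11 = 11 + W)
((19 - 106) + l(-5, 6))*163 = ((19 - 106) + (11 - 5))*163 = (-87 + 6)*163 = -81*163 = -13203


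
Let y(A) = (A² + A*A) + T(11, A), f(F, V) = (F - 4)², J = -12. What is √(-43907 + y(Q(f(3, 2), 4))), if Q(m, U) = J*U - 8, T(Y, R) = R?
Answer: I*√37691 ≈ 194.14*I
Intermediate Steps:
f(F, V) = (-4 + F)²
Q(m, U) = -8 - 12*U (Q(m, U) = -12*U - 8 = -8 - 12*U)
y(A) = A + 2*A² (y(A) = (A² + A*A) + A = (A² + A²) + A = 2*A² + A = A + 2*A²)
√(-43907 + y(Q(f(3, 2), 4))) = √(-43907 + (-8 - 12*4)*(1 + 2*(-8 - 12*4))) = √(-43907 + (-8 - 48)*(1 + 2*(-8 - 48))) = √(-43907 - 56*(1 + 2*(-56))) = √(-43907 - 56*(1 - 112)) = √(-43907 - 56*(-111)) = √(-43907 + 6216) = √(-37691) = I*√37691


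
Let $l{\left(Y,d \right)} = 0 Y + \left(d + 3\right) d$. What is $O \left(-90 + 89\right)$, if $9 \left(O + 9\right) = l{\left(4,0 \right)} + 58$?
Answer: $\frac{23}{9} \approx 2.5556$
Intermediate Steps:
$l{\left(Y,d \right)} = d \left(3 + d\right)$ ($l{\left(Y,d \right)} = 0 + \left(3 + d\right) d = 0 + d \left(3 + d\right) = d \left(3 + d\right)$)
$O = - \frac{23}{9}$ ($O = -9 + \frac{0 \left(3 + 0\right) + 58}{9} = -9 + \frac{0 \cdot 3 + 58}{9} = -9 + \frac{0 + 58}{9} = -9 + \frac{1}{9} \cdot 58 = -9 + \frac{58}{9} = - \frac{23}{9} \approx -2.5556$)
$O \left(-90 + 89\right) = - \frac{23 \left(-90 + 89\right)}{9} = \left(- \frac{23}{9}\right) \left(-1\right) = \frac{23}{9}$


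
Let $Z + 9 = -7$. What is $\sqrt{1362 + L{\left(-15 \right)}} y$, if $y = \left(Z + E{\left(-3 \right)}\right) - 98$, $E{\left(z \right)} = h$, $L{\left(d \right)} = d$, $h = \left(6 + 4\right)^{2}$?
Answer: $- 14 \sqrt{1347} \approx -513.82$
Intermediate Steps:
$Z = -16$ ($Z = -9 - 7 = -16$)
$h = 100$ ($h = 10^{2} = 100$)
$E{\left(z \right)} = 100$
$y = -14$ ($y = \left(-16 + 100\right) - 98 = 84 - 98 = -14$)
$\sqrt{1362 + L{\left(-15 \right)}} y = \sqrt{1362 - 15} \left(-14\right) = \sqrt{1347} \left(-14\right) = - 14 \sqrt{1347}$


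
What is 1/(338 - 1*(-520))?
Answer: 1/858 ≈ 0.0011655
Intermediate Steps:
1/(338 - 1*(-520)) = 1/(338 + 520) = 1/858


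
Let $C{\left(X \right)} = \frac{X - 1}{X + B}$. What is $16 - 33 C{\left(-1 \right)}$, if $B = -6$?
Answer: $\frac{46}{7} \approx 6.5714$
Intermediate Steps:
$C{\left(X \right)} = \frac{-1 + X}{-6 + X}$ ($C{\left(X \right)} = \frac{X - 1}{X - 6} = \frac{-1 + X}{-6 + X}$)
$16 - 33 C{\left(-1 \right)} = 16 - 33 \frac{-1 - 1}{-6 - 1} = 16 - 33 \frac{1}{-7} \left(-2\right) = 16 - 33 \left(\left(- \frac{1}{7}\right) \left(-2\right)\right) = 16 - \frac{66}{7} = \frac{46}{7}$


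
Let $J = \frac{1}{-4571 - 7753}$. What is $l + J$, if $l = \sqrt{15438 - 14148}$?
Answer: $- \frac{1}{12324} + \sqrt{1290} \approx 35.917$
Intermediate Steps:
$J = - \frac{1}{12324}$ ($J = \frac{1}{-12324} = - \frac{1}{12324} \approx -8.1143 \cdot 10^{-5}$)
$l = \sqrt{1290}$ ($l = \sqrt{15438 - 14148} = \sqrt{1290} \approx 35.917$)
$l + J = \sqrt{1290} - \frac{1}{12324} = - \frac{1}{12324} + \sqrt{1290}$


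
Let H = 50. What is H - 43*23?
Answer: -939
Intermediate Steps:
H - 43*23 = 50 - 43*23 = 50 - 989 = -939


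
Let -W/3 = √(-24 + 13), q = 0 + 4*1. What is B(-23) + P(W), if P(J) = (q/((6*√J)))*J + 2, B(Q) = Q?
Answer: -21 + 2*√3*11^(¼)*√(-I)/3 ≈ -19.513 - 1.487*I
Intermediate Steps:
q = 4 (q = 0 + 4 = 4)
W = -3*I*√11 (W = -3*√(-24 + 13) = -3*I*√11 ≈ -9.9499*I)
P(J) = 2 + 2*√J/3 (P(J) = (4/((6*√J)))*J + 2 = (4*(1/(6*√J)))*J + 2 = (2/(3*√J))*J + 2 = 2*√J/3 + 2 = 2 + 2*√J/3)
B(-23) + P(W) = -23 + (2 + 2*√(-3*I*√11)/3) = -23 + (2 + 2*(√3*11^(¼)*√(-I))/3) = -23 + (2 + 2*√3*11^(¼)*√(-I)/3) = -21 + 2*√3*11^(¼)*√(-I)/3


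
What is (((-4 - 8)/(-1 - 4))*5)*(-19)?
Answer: -228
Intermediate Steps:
(((-4 - 8)/(-1 - 4))*5)*(-19) = (-12/(-5)*5)*(-19) = (-12*(-⅕)*5)*(-19) = ((12/5)*5)*(-19) = 12*(-19) = -228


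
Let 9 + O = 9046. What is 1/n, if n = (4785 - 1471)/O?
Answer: 9037/3314 ≈ 2.7269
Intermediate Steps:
O = 9037 (O = -9 + 9046 = 9037)
n = 3314/9037 (n = (4785 - 1471)/9037 = 3314*(1/9037) = 3314/9037 ≈ 0.36671)
1/n = 1/(3314/9037) = 9037/3314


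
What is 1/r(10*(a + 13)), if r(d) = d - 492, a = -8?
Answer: -1/442 ≈ -0.0022624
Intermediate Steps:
r(d) = -492 + d
1/r(10*(a + 13)) = 1/(-492 + 10*(-8 + 13)) = 1/(-492 + 10*5) = 1/(-492 + 50) = 1/(-442) = -1/442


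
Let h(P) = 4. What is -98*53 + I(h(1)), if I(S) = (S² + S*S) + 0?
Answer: -5162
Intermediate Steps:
I(S) = 2*S² (I(S) = (S² + S²) + 0 = 2*S² + 0 = 2*S²)
-98*53 + I(h(1)) = -98*53 + 2*4² = -5194 + 2*16 = -5194 + 32 = -5162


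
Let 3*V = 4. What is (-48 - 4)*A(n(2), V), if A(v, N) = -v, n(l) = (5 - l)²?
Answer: 468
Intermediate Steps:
V = 4/3 (V = (⅓)*4 = 4/3 ≈ 1.3333)
(-48 - 4)*A(n(2), V) = (-48 - 4)*(-(-5 + 2)²) = -(-52)*(-3)² = -(-52)*9 = -52*(-9) = 468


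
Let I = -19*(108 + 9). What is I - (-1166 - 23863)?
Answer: 22806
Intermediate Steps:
I = -2223 (I = -19*117 = -2223)
I - (-1166 - 23863) = -2223 - (-1166 - 23863) = -2223 - 1*(-25029) = -2223 + 25029 = 22806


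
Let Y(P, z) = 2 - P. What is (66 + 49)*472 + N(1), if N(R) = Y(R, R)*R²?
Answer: 54281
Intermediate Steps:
N(R) = R²*(2 - R) (N(R) = (2 - R)*R² = R²*(2 - R))
(66 + 49)*472 + N(1) = (66 + 49)*472 + 1²*(2 - 1*1) = 115*472 + 1*(2 - 1) = 54280 + 1*1 = 54280 + 1 = 54281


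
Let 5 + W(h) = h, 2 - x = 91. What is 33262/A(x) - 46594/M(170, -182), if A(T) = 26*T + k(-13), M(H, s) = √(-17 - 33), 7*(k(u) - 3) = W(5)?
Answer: -33262/2311 + 23297*I*√2/5 ≈ -14.393 + 6589.4*I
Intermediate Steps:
x = -89 (x = 2 - 1*91 = 2 - 91 = -89)
W(h) = -5 + h
k(u) = 3 (k(u) = 3 + (-5 + 5)/7 = 3 + (⅐)*0 = 3 + 0 = 3)
M(H, s) = 5*I*√2 (M(H, s) = √(-50) = 5*I*√2)
A(T) = 3 + 26*T (A(T) = 26*T + 3 = 3 + 26*T)
33262/A(x) - 46594/M(170, -182) = 33262/(3 + 26*(-89)) - 46594*(-I*√2/10) = 33262/(3 - 2314) - (-23297)*I*√2/5 = 33262/(-2311) + 23297*I*√2/5 = 33262*(-1/2311) + 23297*I*√2/5 = -33262/2311 + 23297*I*√2/5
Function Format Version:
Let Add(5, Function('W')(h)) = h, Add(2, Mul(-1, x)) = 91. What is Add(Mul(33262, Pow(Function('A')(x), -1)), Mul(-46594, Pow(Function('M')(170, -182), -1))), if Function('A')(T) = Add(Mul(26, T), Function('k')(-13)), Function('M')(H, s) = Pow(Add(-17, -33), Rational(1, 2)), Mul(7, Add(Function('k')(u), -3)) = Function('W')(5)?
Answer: Add(Rational(-33262, 2311), Mul(Rational(23297, 5), I, Pow(2, Rational(1, 2)))) ≈ Add(-14.393, Mul(6589.4, I))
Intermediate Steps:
x = -89 (x = Add(2, Mul(-1, 91)) = Add(2, -91) = -89)
Function('W')(h) = Add(-5, h)
Function('k')(u) = 3 (Function('k')(u) = Add(3, Mul(Rational(1, 7), Add(-5, 5))) = Add(3, Mul(Rational(1, 7), 0)) = Add(3, 0) = 3)
Function('M')(H, s) = Mul(5, I, Pow(2, Rational(1, 2))) (Function('M')(H, s) = Pow(-50, Rational(1, 2)) = Mul(5, I, Pow(2, Rational(1, 2))))
Function('A')(T) = Add(3, Mul(26, T)) (Function('A')(T) = Add(Mul(26, T), 3) = Add(3, Mul(26, T)))
Add(Mul(33262, Pow(Function('A')(x), -1)), Mul(-46594, Pow(Function('M')(170, -182), -1))) = Add(Mul(33262, Pow(Add(3, Mul(26, -89)), -1)), Mul(-46594, Pow(Mul(5, I, Pow(2, Rational(1, 2))), -1))) = Add(Mul(33262, Pow(Add(3, -2314), -1)), Mul(-46594, Mul(Rational(-1, 10), I, Pow(2, Rational(1, 2))))) = Add(Mul(33262, Pow(-2311, -1)), Mul(Rational(23297, 5), I, Pow(2, Rational(1, 2)))) = Add(Mul(33262, Rational(-1, 2311)), Mul(Rational(23297, 5), I, Pow(2, Rational(1, 2)))) = Add(Rational(-33262, 2311), Mul(Rational(23297, 5), I, Pow(2, Rational(1, 2))))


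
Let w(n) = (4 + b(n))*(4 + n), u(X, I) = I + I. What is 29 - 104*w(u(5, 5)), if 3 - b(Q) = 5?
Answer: -2883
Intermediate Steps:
b(Q) = -2 (b(Q) = 3 - 1*5 = 3 - 5 = -2)
u(X, I) = 2*I
w(n) = 8 + 2*n (w(n) = (4 - 2)*(4 + n) = 2*(4 + n) = 8 + 2*n)
29 - 104*w(u(5, 5)) = 29 - 104*(8 + 2*(2*5)) = 29 - 104*(8 + 2*10) = 29 - 104*(8 + 20) = 29 - 104*28 = 29 - 2912 = -2883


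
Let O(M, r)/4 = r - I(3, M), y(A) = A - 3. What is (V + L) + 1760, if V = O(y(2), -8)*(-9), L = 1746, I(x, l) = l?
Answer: 3758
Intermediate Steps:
y(A) = -3 + A
O(M, r) = -4*M + 4*r (O(M, r) = 4*(r - M) = -4*M + 4*r)
V = 252 (V = (-4*(-3 + 2) + 4*(-8))*(-9) = (-4*(-1) - 32)*(-9) = (4 - 32)*(-9) = -28*(-9) = 252)
(V + L) + 1760 = (252 + 1746) + 1760 = 1998 + 1760 = 3758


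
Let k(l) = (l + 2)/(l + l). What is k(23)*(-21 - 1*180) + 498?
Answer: 17883/46 ≈ 388.76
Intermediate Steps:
k(l) = (2 + l)/(2*l) (k(l) = (2 + l)/((2*l)) = (2 + l)*(1/(2*l)) = (2 + l)/(2*l))
k(23)*(-21 - 1*180) + 498 = ((½)*(2 + 23)/23)*(-21 - 1*180) + 498 = ((½)*(1/23)*25)*(-21 - 180) + 498 = (25/46)*(-201) + 498 = -5025/46 + 498 = 17883/46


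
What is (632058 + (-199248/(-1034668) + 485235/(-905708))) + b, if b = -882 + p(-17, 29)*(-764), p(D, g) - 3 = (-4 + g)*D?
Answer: 223402500223154975/234276771236 ≈ 9.5358e+5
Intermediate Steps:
p(D, g) = 3 + D*(-4 + g) (p(D, g) = 3 + (-4 + g)*D = 3 + D*(-4 + g))
b = 321526 (b = -882 + (3 - 4*(-17) - 17*29)*(-764) = -882 + (3 + 68 - 493)*(-764) = -882 - 422*(-764) = -882 + 322408 = 321526)
(632058 + (-199248/(-1034668) + 485235/(-905708))) + b = (632058 + (-199248/(-1034668) + 485235/(-905708))) + 321526 = (632058 + (-199248*(-1/1034668) + 485235*(-1/905708))) + 321526 = (632058 + (49812/258667 - 485235/905708)) + 321526 = (632058 - 80399154849/234276771236) + 321526 = 148076427074728839/234276771236 + 321526 = 223402500223154975/234276771236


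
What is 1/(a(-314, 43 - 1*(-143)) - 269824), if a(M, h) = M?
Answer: -1/270138 ≈ -3.7018e-6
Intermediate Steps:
1/(a(-314, 43 - 1*(-143)) - 269824) = 1/(-314 - 269824) = 1/(-270138) = -1/270138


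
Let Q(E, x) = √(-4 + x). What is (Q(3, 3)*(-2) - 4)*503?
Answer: -2012 - 1006*I ≈ -2012.0 - 1006.0*I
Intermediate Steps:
(Q(3, 3)*(-2) - 4)*503 = (√(-4 + 3)*(-2) - 4)*503 = (√(-1)*(-2) - 4)*503 = (I*(-2) - 4)*503 = (-2*I - 4)*503 = (-4 - 2*I)*503 = -2012 - 1006*I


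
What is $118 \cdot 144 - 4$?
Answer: $16988$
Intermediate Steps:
$118 \cdot 144 - 4 = 16992 + \left(-6 + 2\right) = 16992 - 4 = 16988$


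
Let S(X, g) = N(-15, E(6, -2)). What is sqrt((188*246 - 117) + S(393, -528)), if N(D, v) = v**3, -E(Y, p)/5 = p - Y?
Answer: sqrt(110131) ≈ 331.86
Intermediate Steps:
E(Y, p) = -5*p + 5*Y (E(Y, p) = -5*(p - Y) = -5*p + 5*Y)
S(X, g) = 64000 (S(X, g) = (-5*(-2) + 5*6)**3 = (10 + 30)**3 = 40**3 = 64000)
sqrt((188*246 - 117) + S(393, -528)) = sqrt((188*246 - 117) + 64000) = sqrt((46248 - 117) + 64000) = sqrt(46131 + 64000) = sqrt(110131)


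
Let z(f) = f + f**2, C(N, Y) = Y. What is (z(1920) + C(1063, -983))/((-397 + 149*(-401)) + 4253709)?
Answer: 3687337/4193563 ≈ 0.87928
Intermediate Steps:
(z(1920) + C(1063, -983))/((-397 + 149*(-401)) + 4253709) = (1920*(1 + 1920) - 983)/((-397 + 149*(-401)) + 4253709) = (1920*1921 - 983)/((-397 - 59749) + 4253709) = (3688320 - 983)/(-60146 + 4253709) = 3687337/4193563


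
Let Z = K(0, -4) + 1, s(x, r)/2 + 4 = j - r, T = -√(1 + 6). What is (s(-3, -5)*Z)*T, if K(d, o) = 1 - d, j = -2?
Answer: 4*√7 ≈ 10.583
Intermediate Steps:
T = -√7 ≈ -2.6458
s(x, r) = -12 - 2*r (s(x, r) = -8 + 2*(-2 - r) = -8 + (-4 - 2*r) = -12 - 2*r)
Z = 2 (Z = (1 - 1*0) + 1 = (1 + 0) + 1 = 1 + 1 = 2)
(s(-3, -5)*Z)*T = ((-12 - 2*(-5))*2)*(-√7) = ((-12 + 10)*2)*(-√7) = (-2*2)*(-√7) = -(-4)*√7 = 4*√7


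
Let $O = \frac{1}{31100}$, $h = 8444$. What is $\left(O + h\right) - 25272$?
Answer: $- \frac{523350799}{31100} \approx -16828.0$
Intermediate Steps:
$O = \frac{1}{31100} \approx 3.2154 \cdot 10^{-5}$
$\left(O + h\right) - 25272 = \left(\frac{1}{31100} + 8444\right) - 25272 = \frac{262608401}{31100} - 25272 = - \frac{523350799}{31100}$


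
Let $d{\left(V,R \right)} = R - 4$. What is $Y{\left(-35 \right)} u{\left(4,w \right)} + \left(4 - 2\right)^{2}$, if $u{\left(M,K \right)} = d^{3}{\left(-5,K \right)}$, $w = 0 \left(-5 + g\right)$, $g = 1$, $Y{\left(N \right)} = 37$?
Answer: $-2364$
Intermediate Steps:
$d{\left(V,R \right)} = -4 + R$
$w = 0$ ($w = 0 \left(-5 + 1\right) = 0 \left(-4\right) = 0$)
$u{\left(M,K \right)} = \left(-4 + K\right)^{3}$
$Y{\left(-35 \right)} u{\left(4,w \right)} + \left(4 - 2\right)^{2} = 37 \left(-4 + 0\right)^{3} + \left(4 - 2\right)^{2} = 37 \left(-4\right)^{3} + 2^{2} = 37 \left(-64\right) + 4 = -2368 + 4 = -2364$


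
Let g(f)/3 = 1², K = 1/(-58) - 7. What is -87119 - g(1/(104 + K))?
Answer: -87122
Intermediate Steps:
K = -407/58 (K = -1/58 - 7 = -407/58 ≈ -7.0172)
g(f) = 3 (g(f) = 3*1² = 3*1 = 3)
-87119 - g(1/(104 + K)) = -87119 - 1*3 = -87119 - 3 = -87122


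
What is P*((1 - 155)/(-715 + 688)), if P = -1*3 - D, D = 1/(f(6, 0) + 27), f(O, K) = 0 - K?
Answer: -12628/729 ≈ -17.322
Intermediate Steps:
f(O, K) = -K
D = 1/27 (D = 1/(-1*0 + 27) = 1/(0 + 27) = 1/27 ≈ 0.037037)
P = -82/27 (P = -1*3 - 1*1/27 = -3 - 1/27 = -82/27 ≈ -3.0370)
P*((1 - 155)/(-715 + 688)) = -82*(1 - 155)/(27*(-715 + 688)) = -(-12628)/(27*(-27)) = -(-12628)*(-1)/(27*27) = -82/27*154/27 = -12628/729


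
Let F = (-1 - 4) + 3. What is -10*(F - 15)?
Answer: 170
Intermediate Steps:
F = -2 (F = -5 + 3 = -2)
-10*(F - 15) = -10*(-2 - 15) = -10*(-17) = 170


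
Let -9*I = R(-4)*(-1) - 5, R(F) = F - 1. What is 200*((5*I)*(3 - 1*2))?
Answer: 0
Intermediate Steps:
R(F) = -1 + F
I = 0 (I = -((-1 - 4)*(-1) - 5)/9 = -(-5*(-1) - 5)/9 = -(5 - 5)/9 = -1/9*0 = 0)
200*((5*I)*(3 - 1*2)) = 200*((5*0)*(3 - 1*2)) = 200*(0*(3 - 2)) = 200*(0*1) = 200*0 = 0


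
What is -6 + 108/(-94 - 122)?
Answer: -13/2 ≈ -6.5000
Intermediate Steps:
-6 + 108/(-94 - 122) = -6 + 108/(-216) = -6 + 108*(-1/216) = -6 - 1/2 = -13/2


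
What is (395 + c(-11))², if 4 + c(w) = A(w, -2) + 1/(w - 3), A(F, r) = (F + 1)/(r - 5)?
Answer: 30173049/196 ≈ 1.5394e+5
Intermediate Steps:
A(F, r) = (1 + F)/(-5 + r)
c(w) = -29/7 + 1/(-3 + w) - w/7 (c(w) = -4 + ((1 + w)/(-5 - 2) + 1/(w - 3)) = -4 + ((1 + w)/(-7) + 1/(-3 + w)) = -4 + (-(1 + w)/7 + 1/(-3 + w)) = -4 + ((-⅐ - w/7) + 1/(-3 + w)) = -4 + (-⅐ + 1/(-3 + w) - w/7) = -29/7 + 1/(-3 + w) - w/7)
(395 + c(-11))² = (395 + (94 - 1*(-11)² - 26*(-11))/(7*(-3 - 11)))² = (395 + (⅐)*(94 - 1*121 + 286)/(-14))² = (395 + (⅐)*(-1/14)*(94 - 121 + 286))² = (395 + (⅐)*(-1/14)*259)² = (395 - 37/14)² = (5493/14)² = 30173049/196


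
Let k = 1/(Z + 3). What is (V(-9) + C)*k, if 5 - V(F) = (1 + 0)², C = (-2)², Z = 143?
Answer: 4/73 ≈ 0.054795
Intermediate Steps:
C = 4
V(F) = 4 (V(F) = 5 - (1 + 0)² = 5 - 1*1² = 5 - 1*1 = 5 - 1 = 4)
k = 1/146 (k = 1/(143 + 3) = 1/146 ≈ 0.0068493)
(V(-9) + C)*k = (4 + 4)*(1/146) = 8*(1/146) = 4/73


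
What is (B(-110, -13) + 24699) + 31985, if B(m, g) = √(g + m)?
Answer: 56684 + I*√123 ≈ 56684.0 + 11.091*I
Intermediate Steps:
(B(-110, -13) + 24699) + 31985 = (√(-13 - 110) + 24699) + 31985 = (√(-123) + 24699) + 31985 = (I*√123 + 24699) + 31985 = (24699 + I*√123) + 31985 = 56684 + I*√123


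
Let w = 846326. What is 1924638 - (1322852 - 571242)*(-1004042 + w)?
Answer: 118542847398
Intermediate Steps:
1924638 - (1322852 - 571242)*(-1004042 + w) = 1924638 - (1322852 - 571242)*(-1004042 + 846326) = 1924638 - 751610*(-157716) = 1924638 - 1*(-118540922760) = 1924638 + 118540922760 = 118542847398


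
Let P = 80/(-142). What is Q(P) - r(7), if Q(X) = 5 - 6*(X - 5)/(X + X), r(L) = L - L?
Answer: -197/8 ≈ -24.625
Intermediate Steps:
r(L) = 0
P = -40/71 (P = 80*(-1/142) = -40/71 ≈ -0.56338)
Q(X) = 5 - 3*(-5 + X)/X (Q(X) = 5 - 6*(-5 + X)/(2*X) = 5 - 6*(-5 + X)*1/(2*X) = 5 - 3*(-5 + X)/X)
Q(P) - r(7) = (2 + 15/(-40/71)) - 1*0 = (2 + 15*(-71/40)) + 0 = (2 - 213/8) + 0 = -197/8 + 0 = -197/8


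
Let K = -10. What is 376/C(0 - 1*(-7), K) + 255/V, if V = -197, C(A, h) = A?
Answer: 72287/1379 ≈ 52.420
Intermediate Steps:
376/C(0 - 1*(-7), K) + 255/V = 376/(0 - 1*(-7)) + 255/(-197) = 376/(0 + 7) + 255*(-1/197) = 376/7 - 255/197 = 72287/1379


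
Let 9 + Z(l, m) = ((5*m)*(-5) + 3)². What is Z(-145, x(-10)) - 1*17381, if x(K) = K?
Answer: 46619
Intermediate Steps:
Z(l, m) = -9 + (3 - 25*m)² (Z(l, m) = -9 + ((5*m)*(-5) + 3)² = -9 + (-25*m + 3)² = -9 + (3 - 25*m)²)
Z(-145, x(-10)) - 1*17381 = (-9 + (-3 + 25*(-10))²) - 1*17381 = (-9 + (-3 - 250)²) - 17381 = (-9 + (-253)²) - 17381 = (-9 + 64009) - 17381 = 64000 - 17381 = 46619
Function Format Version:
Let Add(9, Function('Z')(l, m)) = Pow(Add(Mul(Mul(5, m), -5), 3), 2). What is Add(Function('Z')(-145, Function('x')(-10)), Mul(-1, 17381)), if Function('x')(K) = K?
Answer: 46619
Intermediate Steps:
Function('Z')(l, m) = Add(-9, Pow(Add(3, Mul(-25, m)), 2)) (Function('Z')(l, m) = Add(-9, Pow(Add(Mul(Mul(5, m), -5), 3), 2)) = Add(-9, Pow(Add(Mul(-25, m), 3), 2)) = Add(-9, Pow(Add(3, Mul(-25, m)), 2)))
Add(Function('Z')(-145, Function('x')(-10)), Mul(-1, 17381)) = Add(Add(-9, Pow(Add(-3, Mul(25, -10)), 2)), Mul(-1, 17381)) = Add(Add(-9, Pow(Add(-3, -250), 2)), -17381) = Add(Add(-9, Pow(-253, 2)), -17381) = Add(Add(-9, 64009), -17381) = Add(64000, -17381) = 46619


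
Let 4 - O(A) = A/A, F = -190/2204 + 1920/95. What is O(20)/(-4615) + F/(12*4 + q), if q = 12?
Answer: 20429699/61028760 ≈ 0.33476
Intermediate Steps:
F = 22177/1102 (F = -190*1/2204 + 1920*(1/95) = -5/58 + 384/19 = 22177/1102 ≈ 20.124)
O(A) = 3 (O(A) = 4 - A/A = 4 - 1*1 = 4 - 1 = 3)
O(20)/(-4615) + F/(12*4 + q) = 3/(-4615) + 22177/(1102*(12*4 + 12)) = 3*(-1/4615) + 22177/(1102*(48 + 12)) = -3/4615 + (22177/1102)/60 = -3/4615 + (22177/1102)*(1/60) = -3/4615 + 22177/66120 = 20429699/61028760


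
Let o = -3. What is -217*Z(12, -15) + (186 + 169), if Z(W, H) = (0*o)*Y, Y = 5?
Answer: 355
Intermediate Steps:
Z(W, H) = 0 (Z(W, H) = (0*(-3))*5 = 0*5 = 0)
-217*Z(12, -15) + (186 + 169) = -217*0 + (186 + 169) = 0 + 355 = 355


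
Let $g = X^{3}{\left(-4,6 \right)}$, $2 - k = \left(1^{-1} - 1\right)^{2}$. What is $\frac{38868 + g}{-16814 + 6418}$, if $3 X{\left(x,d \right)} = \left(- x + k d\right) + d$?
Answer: $- \frac{265021}{70173} \approx -3.7767$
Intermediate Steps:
$k = 2$ ($k = 2 - \left(1^{-1} - 1\right)^{2} = 2 - \left(1 - 1\right)^{2} = 2 - 0^{2} = 2 - 0 = 2 + 0 = 2$)
$X{\left(x,d \right)} = d - \frac{x}{3}$ ($X{\left(x,d \right)} = \frac{\left(- x + 2 d\right) + d}{3} = \frac{- x + 3 d}{3} = d - \frac{x}{3}$)
$g = \frac{10648}{27}$ ($g = \left(6 - - \frac{4}{3}\right)^{3} = \left(6 + \frac{4}{3}\right)^{3} = \left(\frac{22}{3}\right)^{3} = \frac{10648}{27} \approx 394.37$)
$\frac{38868 + g}{-16814 + 6418} = \frac{38868 + \frac{10648}{27}}{-16814 + 6418} = \frac{1060084}{27 \left(-10396\right)} = \frac{1060084}{27} \left(- \frac{1}{10396}\right) = - \frac{265021}{70173}$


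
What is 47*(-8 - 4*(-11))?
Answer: 1692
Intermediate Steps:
47*(-8 - 4*(-11)) = 47*(-8 + 44) = 47*36 = 1692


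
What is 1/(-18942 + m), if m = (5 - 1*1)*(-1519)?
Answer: -1/25018 ≈ -3.9971e-5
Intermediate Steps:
m = -6076 (m = (5 - 1)*(-1519) = 4*(-1519) = -6076)
1/(-18942 + m) = 1/(-18942 - 6076) = 1/(-25018) = -1/25018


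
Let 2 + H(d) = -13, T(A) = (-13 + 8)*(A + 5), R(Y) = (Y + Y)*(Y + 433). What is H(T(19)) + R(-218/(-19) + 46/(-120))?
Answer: 6390936109/649800 ≈ 9835.2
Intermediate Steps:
R(Y) = 2*Y*(433 + Y) (R(Y) = (2*Y)*(433 + Y) = 2*Y*(433 + Y))
T(A) = -25 - 5*A (T(A) = -5*(5 + A) = -25 - 5*A)
H(d) = -15 (H(d) = -2 - 13 = -15)
H(T(19)) + R(-218/(-19) + 46/(-120)) = -15 + 2*(-218/(-19) + 46/(-120))*(433 + (-218/(-19) + 46/(-120))) = -15 + 2*(-218*(-1/19) + 46*(-1/120))*(433 + (-218*(-1/19) + 46*(-1/120))) = -15 + 2*(218/19 - 23/60)*(433 + (218/19 - 23/60)) = -15 + 2*(12643/1140)*(433 + 12643/1140) = -15 + 2*(12643/1140)*(506263/1140) = -15 + 6400683109/649800 = 6390936109/649800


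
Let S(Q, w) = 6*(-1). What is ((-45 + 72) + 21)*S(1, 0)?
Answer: -288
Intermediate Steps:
S(Q, w) = -6
((-45 + 72) + 21)*S(1, 0) = ((-45 + 72) + 21)*(-6) = (27 + 21)*(-6) = 48*(-6) = -288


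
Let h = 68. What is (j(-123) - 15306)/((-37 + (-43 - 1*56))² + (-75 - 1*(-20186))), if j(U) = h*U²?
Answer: 337822/12869 ≈ 26.251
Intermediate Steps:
j(U) = 68*U²
(j(-123) - 15306)/((-37 + (-43 - 1*56))² + (-75 - 1*(-20186))) = (68*(-123)² - 15306)/((-37 + (-43 - 1*56))² + (-75 - 1*(-20186))) = (68*15129 - 15306)/((-37 + (-43 - 56))² + (-75 + 20186)) = (1028772 - 15306)/((-37 - 99)² + 20111) = 1013466/((-136)² + 20111) = 1013466/(18496 + 20111) = 1013466/38607 = 1013466*(1/38607) = 337822/12869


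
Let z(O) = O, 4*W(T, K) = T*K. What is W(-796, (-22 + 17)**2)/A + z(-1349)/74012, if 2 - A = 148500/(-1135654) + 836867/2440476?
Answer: -102051324550764445271/36673626855557108 ≈ -2782.7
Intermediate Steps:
W(T, K) = K*T/4 (W(T, K) = (T*K)/4 = (K*T)/4 = K*T/4)
A = 2477545996295/1385768165652 (A = 2 - (148500/(-1135654) + 836867/2440476) = 2 - (148500*(-1/1135654) + 836867*(1/2440476)) = 2 - (-74250/567827 + 836867/2440476) = 2 - 1*293990335009/1385768165652 = 2 - 293990335009/1385768165652 = 2477545996295/1385768165652 ≈ 1.7878)
W(-796, (-22 + 17)**2)/A + z(-1349)/74012 = ((1/4)*(-22 + 17)**2*(-796))/(2477545996295/1385768165652) - 1349/74012 = ((1/4)*(-5)**2*(-796))*(1385768165652/2477545996295) - 1349*1/74012 = ((1/4)*25*(-796))*(1385768165652/2477545996295) - 1349/74012 = -4975*1385768165652/2477545996295 - 1349/74012 = -1378839324823740/495509199259 - 1349/74012 = -102051324550764445271/36673626855557108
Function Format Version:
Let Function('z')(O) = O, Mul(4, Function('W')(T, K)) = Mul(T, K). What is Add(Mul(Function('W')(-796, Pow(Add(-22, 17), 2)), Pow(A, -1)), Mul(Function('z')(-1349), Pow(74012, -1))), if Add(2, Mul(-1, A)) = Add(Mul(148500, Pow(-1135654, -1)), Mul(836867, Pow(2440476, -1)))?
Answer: Rational(-102051324550764445271, 36673626855557108) ≈ -2782.7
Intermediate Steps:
Function('W')(T, K) = Mul(Rational(1, 4), K, T) (Function('W')(T, K) = Mul(Rational(1, 4), Mul(T, K)) = Mul(Rational(1, 4), Mul(K, T)) = Mul(Rational(1, 4), K, T))
A = Rational(2477545996295, 1385768165652) (A = Add(2, Mul(-1, Add(Mul(148500, Pow(-1135654, -1)), Mul(836867, Pow(2440476, -1))))) = Add(2, Mul(-1, Add(Mul(148500, Rational(-1, 1135654)), Mul(836867, Rational(1, 2440476))))) = Add(2, Mul(-1, Add(Rational(-74250, 567827), Rational(836867, 2440476)))) = Add(2, Mul(-1, Rational(293990335009, 1385768165652))) = Add(2, Rational(-293990335009, 1385768165652)) = Rational(2477545996295, 1385768165652) ≈ 1.7878)
Add(Mul(Function('W')(-796, Pow(Add(-22, 17), 2)), Pow(A, -1)), Mul(Function('z')(-1349), Pow(74012, -1))) = Add(Mul(Mul(Rational(1, 4), Pow(Add(-22, 17), 2), -796), Pow(Rational(2477545996295, 1385768165652), -1)), Mul(-1349, Pow(74012, -1))) = Add(Mul(Mul(Rational(1, 4), Pow(-5, 2), -796), Rational(1385768165652, 2477545996295)), Mul(-1349, Rational(1, 74012))) = Add(Mul(Mul(Rational(1, 4), 25, -796), Rational(1385768165652, 2477545996295)), Rational(-1349, 74012)) = Add(Mul(-4975, Rational(1385768165652, 2477545996295)), Rational(-1349, 74012)) = Add(Rational(-1378839324823740, 495509199259), Rational(-1349, 74012)) = Rational(-102051324550764445271, 36673626855557108)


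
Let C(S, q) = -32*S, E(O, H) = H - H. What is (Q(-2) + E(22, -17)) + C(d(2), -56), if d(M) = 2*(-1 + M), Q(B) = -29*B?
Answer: -6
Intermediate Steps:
E(O, H) = 0
d(M) = -2 + 2*M
(Q(-2) + E(22, -17)) + C(d(2), -56) = (-29*(-2) + 0) - 32*(-2 + 2*2) = (58 + 0) - 32*(-2 + 4) = 58 - 32*2 = 58 - 64 = -6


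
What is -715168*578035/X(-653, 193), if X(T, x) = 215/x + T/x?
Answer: 39892341015920/219 ≈ 1.8216e+11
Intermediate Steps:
-715168*578035/X(-653, 193) = -715168*111560755/(215 - 653) = -715168/(((1/193)*(-438))*(1/578035)) = -715168/((-438/193*1/578035)) = -715168/(-438/111560755) = -715168*(-111560755/438) = 39892341015920/219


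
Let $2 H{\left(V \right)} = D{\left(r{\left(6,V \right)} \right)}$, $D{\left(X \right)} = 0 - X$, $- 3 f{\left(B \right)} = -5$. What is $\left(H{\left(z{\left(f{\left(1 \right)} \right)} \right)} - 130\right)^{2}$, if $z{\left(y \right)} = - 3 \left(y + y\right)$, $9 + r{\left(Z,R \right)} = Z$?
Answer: $\frac{66049}{4} \approx 16512.0$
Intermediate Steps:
$f{\left(B \right)} = \frac{5}{3}$ ($f{\left(B \right)} = \left(- \frac{1}{3}\right) \left(-5\right) = \frac{5}{3}$)
$r{\left(Z,R \right)} = -9 + Z$
$z{\left(y \right)} = - 6 y$ ($z{\left(y \right)} = - 3 \cdot 2 y = - 6 y$)
$D{\left(X \right)} = - X$
$H{\left(V \right)} = \frac{3}{2}$ ($H{\left(V \right)} = \frac{\left(-1\right) \left(-9 + 6\right)}{2} = \frac{\left(-1\right) \left(-3\right)}{2} = \frac{1}{2} \cdot 3 = \frac{3}{2}$)
$\left(H{\left(z{\left(f{\left(1 \right)} \right)} \right)} - 130\right)^{2} = \left(\frac{3}{2} - 130\right)^{2} = \left(- \frac{257}{2}\right)^{2} = \frac{66049}{4}$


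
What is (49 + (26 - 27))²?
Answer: 2304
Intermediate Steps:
(49 + (26 - 27))² = (49 - 1)² = 48² = 2304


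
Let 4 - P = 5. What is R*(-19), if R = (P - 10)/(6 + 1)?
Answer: 209/7 ≈ 29.857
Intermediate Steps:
P = -1 (P = 4 - 1*5 = 4 - 5 = -1)
R = -11/7 (R = (-1 - 10)/(6 + 1) = -11/7 ≈ -1.5714)
R*(-19) = -11/7*(-19) = 209/7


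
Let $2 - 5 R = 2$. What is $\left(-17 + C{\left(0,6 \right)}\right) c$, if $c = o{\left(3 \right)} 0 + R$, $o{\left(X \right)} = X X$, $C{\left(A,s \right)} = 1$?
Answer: $0$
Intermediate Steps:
$R = 0$ ($R = \frac{2}{5} - \frac{2}{5} = 0$)
$o{\left(X \right)} = X^{2}$
$c = 0$ ($c = 3^{2} \cdot 0 + 0 = 9 \cdot 0 + 0 = 0 + 0 = 0$)
$\left(-17 + C{\left(0,6 \right)}\right) c = \left(-17 + 1\right) 0 = \left(-16\right) 0 = 0$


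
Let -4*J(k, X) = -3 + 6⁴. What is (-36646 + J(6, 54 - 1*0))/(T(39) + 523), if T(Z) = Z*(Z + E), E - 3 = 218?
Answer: -147877/42652 ≈ -3.4671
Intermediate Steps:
E = 221 (E = 3 + 218 = 221)
J(k, X) = -1293/4 (J(k, X) = -(-3 + 6⁴)/4 = -(-3 + 1296)/4 = -¼*1293 = -1293/4)
T(Z) = Z*(221 + Z) (T(Z) = Z*(Z + 221) = Z*(221 + Z))
(-36646 + J(6, 54 - 1*0))/(T(39) + 523) = (-36646 - 1293/4)/(39*(221 + 39) + 523) = -147877/(4*(39*260 + 523)) = -147877/(4*(10140 + 523)) = -147877/4/10663 = -147877/4*1/10663 = -147877/42652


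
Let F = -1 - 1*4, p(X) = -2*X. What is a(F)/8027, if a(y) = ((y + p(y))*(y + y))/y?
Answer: 10/8027 ≈ 0.0012458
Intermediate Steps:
F = -5 (F = -1 - 4 = -5)
a(y) = -2*y (a(y) = ((y - 2*y)*(y + y))/y = ((-y)*(2*y))/y = (-2*y**2)/y = -2*y)
a(F)/8027 = (-2*(-5))/8027 = (1/8027)*10 = 10/8027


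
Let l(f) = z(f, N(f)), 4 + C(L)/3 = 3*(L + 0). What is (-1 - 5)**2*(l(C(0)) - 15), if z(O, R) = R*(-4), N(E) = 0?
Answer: -540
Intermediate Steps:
C(L) = -12 + 9*L (C(L) = -12 + 3*(3*(L + 0)) = -12 + 3*(3*L) = -12 + 9*L)
z(O, R) = -4*R
l(f) = 0 (l(f) = -4*0 = 0)
(-1 - 5)**2*(l(C(0)) - 15) = (-1 - 5)**2*(0 - 15) = (-6)**2*(-15) = 36*(-15) = -540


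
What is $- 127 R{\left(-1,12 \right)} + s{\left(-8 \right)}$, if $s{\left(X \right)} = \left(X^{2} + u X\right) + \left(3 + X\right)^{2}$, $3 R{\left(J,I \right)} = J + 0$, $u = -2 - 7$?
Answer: $\frac{610}{3} \approx 203.33$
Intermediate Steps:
$u = -9$ ($u = -2 - 7 = -9$)
$R{\left(J,I \right)} = \frac{J}{3}$ ($R{\left(J,I \right)} = \frac{J + 0}{3} = \frac{J}{3}$)
$s{\left(X \right)} = X^{2} + \left(3 + X\right)^{2} - 9 X$ ($s{\left(X \right)} = \left(X^{2} - 9 X\right) + \left(3 + X\right)^{2} = X^{2} + \left(3 + X\right)^{2} - 9 X$)
$- 127 R{\left(-1,12 \right)} + s{\left(-8 \right)} = - 127 \cdot \frac{1}{3} \left(-1\right) + \left(9 - -24 + 2 \left(-8\right)^{2}\right) = \left(-127\right) \left(- \frac{1}{3}\right) + \left(9 + 24 + 2 \cdot 64\right) = \frac{127}{3} + \left(9 + 24 + 128\right) = \frac{127}{3} + 161 = \frac{610}{3}$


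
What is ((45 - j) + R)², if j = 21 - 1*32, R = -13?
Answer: 1849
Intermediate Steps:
j = -11 (j = 21 - 32 = -11)
((45 - j) + R)² = ((45 - 1*(-11)) - 13)² = ((45 + 11) - 13)² = (56 - 13)² = 43² = 1849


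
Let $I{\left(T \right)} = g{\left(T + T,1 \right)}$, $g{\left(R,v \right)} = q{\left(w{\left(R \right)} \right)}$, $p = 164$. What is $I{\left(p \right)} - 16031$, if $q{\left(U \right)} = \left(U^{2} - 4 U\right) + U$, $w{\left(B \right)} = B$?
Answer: $90569$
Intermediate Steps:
$q{\left(U \right)} = U^{2} - 3 U$
$g{\left(R,v \right)} = R \left(-3 + R\right)$
$I{\left(T \right)} = 2 T \left(-3 + 2 T\right)$ ($I{\left(T \right)} = \left(T + T\right) \left(-3 + \left(T + T\right)\right) = 2 T \left(-3 + 2 T\right)$)
$I{\left(p \right)} - 16031 = 2 \cdot 164 \left(-3 + 2 \cdot 164\right) - 16031 = 2 \cdot 164 \left(-3 + 328\right) - 16031 = 2 \cdot 164 \cdot 325 - 16031 = 106600 - 16031 = 90569$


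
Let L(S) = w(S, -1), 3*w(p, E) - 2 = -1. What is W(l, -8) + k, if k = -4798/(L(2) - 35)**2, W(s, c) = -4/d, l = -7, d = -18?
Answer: -183503/48672 ≈ -3.7702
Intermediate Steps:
w(p, E) = 1/3 (w(p, E) = 2/3 + (1/3)*(-1) = 2/3 - 1/3 = 1/3)
L(S) = 1/3
W(s, c) = 2/9 (W(s, c) = -4/(-18) = -4*(-1/18) = 2/9)
k = -21591/5408 (k = -4798/(1/3 - 35)**2 = -4798/((-104/3)**2) = -4798/10816/9 = -4798*9/10816 = -21591/5408 ≈ -3.9924)
W(l, -8) + k = 2/9 - 21591/5408 = -183503/48672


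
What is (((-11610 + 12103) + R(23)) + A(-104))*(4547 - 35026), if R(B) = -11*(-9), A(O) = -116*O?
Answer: -385742224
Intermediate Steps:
R(B) = 99
(((-11610 + 12103) + R(23)) + A(-104))*(4547 - 35026) = (((-11610 + 12103) + 99) - 116*(-104))*(4547 - 35026) = ((493 + 99) + 12064)*(-30479) = (592 + 12064)*(-30479) = 12656*(-30479) = -385742224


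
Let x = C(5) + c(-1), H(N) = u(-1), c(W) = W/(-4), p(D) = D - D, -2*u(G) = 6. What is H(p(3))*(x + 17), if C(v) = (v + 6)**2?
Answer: -1659/4 ≈ -414.75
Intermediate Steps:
u(G) = -3 (u(G) = -1/2*6 = -3)
p(D) = 0
c(W) = -W/4 (c(W) = W*(-1/4) = -W/4)
H(N) = -3
C(v) = (6 + v)**2
x = 485/4 (x = (6 + 5)**2 - 1/4*(-1) = 11**2 + 1/4 = 121 + 1/4 = 485/4 ≈ 121.25)
H(p(3))*(x + 17) = -3*(485/4 + 17) = -3*553/4 = -1659/4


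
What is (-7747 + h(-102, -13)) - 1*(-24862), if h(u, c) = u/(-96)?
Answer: 273857/16 ≈ 17116.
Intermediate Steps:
h(u, c) = -u/96 (h(u, c) = u*(-1/96) = -u/96)
(-7747 + h(-102, -13)) - 1*(-24862) = (-7747 - 1/96*(-102)) - 1*(-24862) = (-7747 + 17/16) + 24862 = -123935/16 + 24862 = 273857/16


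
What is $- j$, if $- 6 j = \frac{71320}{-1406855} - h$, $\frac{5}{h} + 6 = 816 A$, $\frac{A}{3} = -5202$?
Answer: $- \frac{181643529673}{21498717373452} \approx -0.008449$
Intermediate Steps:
$A = -15606$ ($A = 3 \left(-5202\right) = -15606$)
$h = - \frac{5}{12734502}$ ($h = \frac{5}{-6 + 816 \left(-15606\right)} = \frac{5}{-6 - 12734496} = \frac{5}{-12734502} = 5 \left(- \frac{1}{12734502}\right) = - \frac{5}{12734502} \approx -3.9263 \cdot 10^{-7}$)
$j = \frac{181643529673}{21498717373452}$ ($j = - \frac{\frac{71320}{-1406855} - - \frac{5}{12734502}}{6} = - \frac{71320 \left(- \frac{1}{1406855}\right) + \frac{5}{12734502}}{6} = - \frac{- \frac{14264}{281371} + \frac{5}{12734502}}{6} = \left(- \frac{1}{6}\right) \left(- \frac{181643529673}{3583119562242}\right) = \frac{181643529673}{21498717373452} \approx 0.008449$)
$- j = \left(-1\right) \frac{181643529673}{21498717373452} = - \frac{181643529673}{21498717373452}$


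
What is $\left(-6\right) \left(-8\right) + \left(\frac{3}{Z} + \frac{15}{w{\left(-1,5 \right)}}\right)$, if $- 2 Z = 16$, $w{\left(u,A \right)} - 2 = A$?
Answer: $\frac{2787}{56} \approx 49.768$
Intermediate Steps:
$w{\left(u,A \right)} = 2 + A$
$Z = -8$ ($Z = \left(- \frac{1}{2}\right) 16 = -8$)
$\left(-6\right) \left(-8\right) + \left(\frac{3}{Z} + \frac{15}{w{\left(-1,5 \right)}}\right) = \left(-6\right) \left(-8\right) + \left(\frac{3}{-8} + \frac{15}{2 + 5}\right) = 48 + \left(3 \left(- \frac{1}{8}\right) + \frac{15}{7}\right) = 48 + \left(- \frac{3}{8} + 15 \cdot \frac{1}{7}\right) = 48 + \left(- \frac{3}{8} + \frac{15}{7}\right) = 48 + \frac{99}{56} = \frac{2787}{56}$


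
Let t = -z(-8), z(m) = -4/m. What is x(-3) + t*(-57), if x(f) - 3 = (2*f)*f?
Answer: 99/2 ≈ 49.500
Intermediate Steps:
x(f) = 3 + 2*f² (x(f) = 3 + (2*f)*f = 3 + 2*f²)
t = -½ (t = -(-4)/(-8) = -(-4)*(-1)/8 = -1*½ = -½ ≈ -0.50000)
x(-3) + t*(-57) = (3 + 2*(-3)²) - ½*(-57) = (3 + 2*9) + 57/2 = (3 + 18) + 57/2 = 21 + 57/2 = 99/2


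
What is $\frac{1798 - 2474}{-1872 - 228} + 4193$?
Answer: $\frac{2201494}{525} \approx 4193.3$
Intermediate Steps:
$\frac{1798 - 2474}{-1872 - 228} + 4193 = - \frac{676}{-2100} + 4193 = \left(-676\right) \left(- \frac{1}{2100}\right) + 4193 = \frac{169}{525} + 4193 = \frac{2201494}{525}$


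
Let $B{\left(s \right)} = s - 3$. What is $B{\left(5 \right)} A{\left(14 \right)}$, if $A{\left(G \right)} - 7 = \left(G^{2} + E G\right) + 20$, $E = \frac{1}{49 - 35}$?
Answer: $448$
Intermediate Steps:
$B{\left(s \right)} = -3 + s$
$E = \frac{1}{14} \approx 0.071429$
$A{\left(G \right)} = 27 + G^{2} + \frac{G}{14}$ ($A{\left(G \right)} = 7 + \left(\left(G^{2} + \frac{G}{14}\right) + 20\right) = 7 + \left(20 + G^{2} + \frac{G}{14}\right) = 27 + G^{2} + \frac{G}{14}$)
$B{\left(5 \right)} A{\left(14 \right)} = \left(-3 + 5\right) \left(27 + 14^{2} + \frac{1}{14} \cdot 14\right) = 2 \left(27 + 196 + 1\right) = 2 \cdot 224 = 448$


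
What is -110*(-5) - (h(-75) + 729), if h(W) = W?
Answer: -104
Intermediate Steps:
-110*(-5) - (h(-75) + 729) = -110*(-5) - (-75 + 729) = 550 - 1*654 = 550 - 654 = -104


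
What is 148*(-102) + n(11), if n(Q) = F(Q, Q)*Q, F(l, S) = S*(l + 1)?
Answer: -13644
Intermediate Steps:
F(l, S) = S*(1 + l)
n(Q) = Q**2*(1 + Q) (n(Q) = (Q*(1 + Q))*Q = Q**2*(1 + Q))
148*(-102) + n(11) = 148*(-102) + 11**2*(1 + 11) = -15096 + 121*12 = -15096 + 1452 = -13644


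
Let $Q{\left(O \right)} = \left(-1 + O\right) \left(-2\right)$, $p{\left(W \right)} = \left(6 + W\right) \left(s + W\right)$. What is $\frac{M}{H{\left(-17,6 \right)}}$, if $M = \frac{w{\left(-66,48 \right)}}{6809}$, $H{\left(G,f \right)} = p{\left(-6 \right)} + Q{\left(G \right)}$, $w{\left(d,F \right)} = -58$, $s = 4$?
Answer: $- \frac{29}{122562} \approx -0.00023661$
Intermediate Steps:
$p{\left(W \right)} = \left(4 + W\right) \left(6 + W\right)$ ($p{\left(W \right)} = \left(6 + W\right) \left(4 + W\right) = \left(4 + W\right) \left(6 + W\right)$)
$Q{\left(O \right)} = 2 - 2 O$
$H{\left(G,f \right)} = 2 - 2 G$ ($H{\left(G,f \right)} = \left(24 + \left(-6\right)^{2} + 10 \left(-6\right)\right) - \left(-2 + 2 G\right) = \left(24 + 36 - 60\right) - \left(-2 + 2 G\right) = 0 - \left(-2 + 2 G\right) = 2 - 2 G$)
$M = - \frac{58}{6809} \approx -0.0085181$
$\frac{M}{H{\left(-17,6 \right)}} = - \frac{58}{6809 \left(2 - -34\right)} = - \frac{58}{6809 \left(2 + 34\right)} = - \frac{58}{6809 \cdot 36} = \left(- \frac{58}{6809}\right) \frac{1}{36} = - \frac{29}{122562}$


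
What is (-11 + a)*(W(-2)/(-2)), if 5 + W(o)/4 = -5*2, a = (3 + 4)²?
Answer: 1140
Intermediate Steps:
a = 49 (a = 7² = 49)
W(o) = -60 (W(o) = -20 + 4*(-5*2) = -20 + 4*(-10) = -20 - 40 = -60)
(-11 + a)*(W(-2)/(-2)) = (-11 + 49)*(-60/(-2)) = 38*(-60*(-½)) = 38*30 = 1140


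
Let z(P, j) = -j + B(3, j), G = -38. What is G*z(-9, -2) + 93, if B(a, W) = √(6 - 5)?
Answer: -21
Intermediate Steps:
B(a, W) = 1 (B(a, W) = √1 = 1)
z(P, j) = 1 - j (z(P, j) = -j + 1 = 1 - j)
G*z(-9, -2) + 93 = -38*(1 - 1*(-2)) + 93 = -38*(1 + 2) + 93 = -38*3 + 93 = -114 + 93 = -21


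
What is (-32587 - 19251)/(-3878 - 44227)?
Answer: 51838/48105 ≈ 1.0776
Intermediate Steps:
(-32587 - 19251)/(-3878 - 44227) = -51838/(-48105) = -51838*(-1/48105) = 51838/48105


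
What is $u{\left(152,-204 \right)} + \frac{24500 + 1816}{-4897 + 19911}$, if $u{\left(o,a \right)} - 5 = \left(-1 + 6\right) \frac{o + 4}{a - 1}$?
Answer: $\frac{907321}{307787} \approx 2.9479$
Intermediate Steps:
$u{\left(o,a \right)} = 5 + \frac{5 \left(4 + o\right)}{-1 + a}$ ($u{\left(o,a \right)} = 5 + \left(-1 + 6\right) \frac{o + 4}{a - 1} = 5 + 5 \frac{4 + o}{-1 + a} = 5 + \frac{5 \left(4 + o\right)}{-1 + a}$)
$u{\left(152,-204 \right)} + \frac{24500 + 1816}{-4897 + 19911} = \frac{5 \left(3 - 204 + 152\right)}{-1 - 204} + \frac{24500 + 1816}{-4897 + 19911} = 5 \frac{1}{-205} \left(-49\right) + \frac{26316}{15014} = 5 \left(- \frac{1}{205}\right) \left(-49\right) + 26316 \cdot \frac{1}{15014} = \frac{49}{41} + \frac{13158}{7507} = \frac{907321}{307787}$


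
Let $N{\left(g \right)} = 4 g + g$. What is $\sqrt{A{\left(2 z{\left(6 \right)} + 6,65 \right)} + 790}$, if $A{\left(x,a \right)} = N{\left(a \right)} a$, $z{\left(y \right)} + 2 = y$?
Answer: $3 \sqrt{2435} \approx 148.04$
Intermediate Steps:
$z{\left(y \right)} = -2 + y$
$N{\left(g \right)} = 5 g$
$A{\left(x,a \right)} = 5 a^{2}$ ($A{\left(x,a \right)} = 5 a a = 5 a^{2}$)
$\sqrt{A{\left(2 z{\left(6 \right)} + 6,65 \right)} + 790} = \sqrt{5 \cdot 65^{2} + 790} = \sqrt{5 \cdot 4225 + 790} = \sqrt{21125 + 790} = \sqrt{21915} = 3 \sqrt{2435}$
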